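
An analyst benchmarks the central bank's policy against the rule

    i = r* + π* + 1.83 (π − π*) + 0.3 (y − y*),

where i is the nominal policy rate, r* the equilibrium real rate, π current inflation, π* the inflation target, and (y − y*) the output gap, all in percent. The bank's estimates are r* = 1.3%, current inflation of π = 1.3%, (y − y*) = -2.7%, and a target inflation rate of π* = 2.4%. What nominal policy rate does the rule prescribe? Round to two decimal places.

i = 1.3 + 2.4 + 1.83 × (1.3 − 2.4) + 0.3 × (-2.7)
   = 1.3 + 2.4 − 2.013 − 0.81 = 0.88

0.88%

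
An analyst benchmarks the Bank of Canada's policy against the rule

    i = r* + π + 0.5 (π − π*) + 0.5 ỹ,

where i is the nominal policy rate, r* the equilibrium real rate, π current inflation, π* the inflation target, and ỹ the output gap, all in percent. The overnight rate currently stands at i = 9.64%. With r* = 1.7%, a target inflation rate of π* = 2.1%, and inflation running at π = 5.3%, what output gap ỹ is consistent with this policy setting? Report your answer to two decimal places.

0.5 ỹ = 9.64 − 1.7 − 5.3 − 0.5 × (5.3 − 2.1) = 1.04
ỹ = 1.04 / 0.5 = 2.08

2.08%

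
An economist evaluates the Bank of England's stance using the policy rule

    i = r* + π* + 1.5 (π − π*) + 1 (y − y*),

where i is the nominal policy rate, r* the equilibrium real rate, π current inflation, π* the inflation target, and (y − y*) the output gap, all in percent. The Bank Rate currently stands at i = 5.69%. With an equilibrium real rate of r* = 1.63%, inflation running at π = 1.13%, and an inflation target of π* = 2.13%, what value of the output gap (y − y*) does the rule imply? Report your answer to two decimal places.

3.43%

1 (y − y*) = 5.69 − 1.63 − 2.13 − 1.5 × (1.13 − 2.13) = 3.43
(y − y*) = 3.43 / 1 = 3.43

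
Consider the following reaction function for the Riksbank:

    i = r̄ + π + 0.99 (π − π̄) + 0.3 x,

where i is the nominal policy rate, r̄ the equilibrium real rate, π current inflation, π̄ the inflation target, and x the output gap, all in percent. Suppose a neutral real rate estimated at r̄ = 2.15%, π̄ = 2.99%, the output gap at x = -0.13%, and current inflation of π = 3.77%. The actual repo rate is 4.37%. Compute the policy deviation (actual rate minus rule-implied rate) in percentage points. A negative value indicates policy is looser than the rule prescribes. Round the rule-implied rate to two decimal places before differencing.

i = 2.15 + 3.77 + 0.99 × (3.77 − 2.99) + 0.3 × (-0.13)
   = 2.15 + 3.77 + 0.7722 − 0.039 = 6.65
Deviation = 4.37 − 6.65 = -2.28 pp.

-2.28 pp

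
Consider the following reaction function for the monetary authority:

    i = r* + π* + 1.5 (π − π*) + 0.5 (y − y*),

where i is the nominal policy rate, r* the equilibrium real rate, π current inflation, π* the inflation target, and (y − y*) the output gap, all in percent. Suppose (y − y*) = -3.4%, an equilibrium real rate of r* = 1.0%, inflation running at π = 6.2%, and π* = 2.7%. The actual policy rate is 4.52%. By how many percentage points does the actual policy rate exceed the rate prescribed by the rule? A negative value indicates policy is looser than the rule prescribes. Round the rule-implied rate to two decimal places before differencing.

i = 1.0 + 2.7 + 1.5 × (6.2 − 2.7) + 0.5 × (-3.4)
   = 1.0 + 2.7 + 5.25 − 1.7 = 7.25
Deviation = 4.52 − 7.25 = -2.73 pp.

-2.73 pp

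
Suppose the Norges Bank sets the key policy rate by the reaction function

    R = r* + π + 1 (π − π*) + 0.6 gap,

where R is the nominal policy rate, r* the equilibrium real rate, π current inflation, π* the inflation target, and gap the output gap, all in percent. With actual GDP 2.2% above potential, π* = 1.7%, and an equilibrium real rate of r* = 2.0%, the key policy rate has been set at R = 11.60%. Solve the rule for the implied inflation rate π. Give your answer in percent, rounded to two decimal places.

4.99%

Output 2.2% above potential → gap = 2.2.
Collecting π: R = r* + (1 + 1) π − 1 π* + 0.6 gap
2 π = 11.60 − 2.0 + 1 × 1.7 − 0.6 × 2.2 = 9.98
π = 9.98 / 2 = 4.99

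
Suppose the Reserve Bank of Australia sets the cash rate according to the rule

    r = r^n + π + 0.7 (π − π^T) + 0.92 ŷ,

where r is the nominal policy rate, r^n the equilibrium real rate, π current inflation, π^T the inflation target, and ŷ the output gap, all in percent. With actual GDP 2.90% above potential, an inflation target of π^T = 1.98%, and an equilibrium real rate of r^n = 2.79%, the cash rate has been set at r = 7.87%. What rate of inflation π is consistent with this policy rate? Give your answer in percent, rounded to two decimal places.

2.23%

Output 2.90% above potential → ŷ = 2.90.
Collecting π: r = r^n + (1 + 0.7) π − 0.7 π^T + 0.92 ŷ
1.7 π = 7.87 − 2.79 + 0.7 × 1.98 − 0.92 × 2.90 = 3.798
π = 3.798 / 1.7 = 2.23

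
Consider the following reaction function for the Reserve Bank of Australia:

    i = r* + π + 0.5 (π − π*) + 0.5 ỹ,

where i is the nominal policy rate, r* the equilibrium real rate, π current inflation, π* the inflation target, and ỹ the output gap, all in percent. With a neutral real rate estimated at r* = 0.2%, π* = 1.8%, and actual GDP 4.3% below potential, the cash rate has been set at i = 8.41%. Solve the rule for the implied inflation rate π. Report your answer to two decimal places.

7.51%

Output 4.3% below potential → ỹ = -4.3.
Collecting π: i = r* + (1 + 0.5) π − 0.5 π* + 0.5 ỹ
1.5 π = 8.41 − 0.2 + 0.5 × 1.8 − 0.5 × (-4.3) = 11.26
π = 11.26 / 1.5 = 7.51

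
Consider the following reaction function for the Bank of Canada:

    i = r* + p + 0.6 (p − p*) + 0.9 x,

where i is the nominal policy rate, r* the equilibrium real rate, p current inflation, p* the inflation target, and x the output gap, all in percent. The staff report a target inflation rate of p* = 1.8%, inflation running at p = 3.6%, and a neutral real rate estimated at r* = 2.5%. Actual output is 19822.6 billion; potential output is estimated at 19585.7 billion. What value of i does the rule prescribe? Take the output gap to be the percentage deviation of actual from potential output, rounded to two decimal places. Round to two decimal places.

8.27%

Output gap = 100 × (19822.6 − 19585.7) / 19585.7 = 1.21%.
i = 2.50 + 3.60 + 0.6 × (3.60 − 1.80) + 0.9 × 1.21
   = 2.50 + 3.6 + 1.08 + 1.089 = 8.27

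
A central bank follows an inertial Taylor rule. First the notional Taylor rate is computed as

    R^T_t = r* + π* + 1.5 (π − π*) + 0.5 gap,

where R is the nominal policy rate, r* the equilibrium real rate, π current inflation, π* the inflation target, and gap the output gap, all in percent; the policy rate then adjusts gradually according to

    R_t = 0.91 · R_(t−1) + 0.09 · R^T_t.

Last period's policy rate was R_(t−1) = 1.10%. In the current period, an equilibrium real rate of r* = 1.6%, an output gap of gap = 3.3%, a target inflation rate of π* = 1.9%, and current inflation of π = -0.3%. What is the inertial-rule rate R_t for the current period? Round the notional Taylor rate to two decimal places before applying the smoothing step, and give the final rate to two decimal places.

1.17%

R^T_t = 1.6 + 1.9 + 1.5 × (-0.3 − 1.9) + 0.5 × 3.3
   = 1.6 + 1.9 − 3.3 + 1.65 = 1.85
R_t = 0.91 × 1.10 + 0.09 × 1.85 = 1.001 + 0.1665 = 1.17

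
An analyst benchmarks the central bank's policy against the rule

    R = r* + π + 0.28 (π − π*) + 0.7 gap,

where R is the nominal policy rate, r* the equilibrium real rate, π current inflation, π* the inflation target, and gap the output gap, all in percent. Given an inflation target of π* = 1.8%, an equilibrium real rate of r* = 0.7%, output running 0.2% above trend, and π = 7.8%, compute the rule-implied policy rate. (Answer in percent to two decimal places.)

Output 0.2% above potential → gap = 0.2.
R = 0.7 + 7.8 + 0.28 × (7.8 − 1.8) + 0.7 × 0.2
   = 0.7 + 7.8 + 1.68 + 0.14 = 10.32

10.32%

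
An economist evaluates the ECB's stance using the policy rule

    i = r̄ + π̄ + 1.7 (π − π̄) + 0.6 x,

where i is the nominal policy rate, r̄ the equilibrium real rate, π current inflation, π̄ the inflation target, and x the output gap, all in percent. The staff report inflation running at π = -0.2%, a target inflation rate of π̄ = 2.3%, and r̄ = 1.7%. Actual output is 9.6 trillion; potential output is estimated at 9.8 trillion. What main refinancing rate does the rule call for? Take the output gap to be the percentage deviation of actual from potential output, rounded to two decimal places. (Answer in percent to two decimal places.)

-1.47%

Output gap = 100 × (9.6 − 9.8) / 9.8 = -2.04%.
i = 1.70 + 2.30 + 1.7 × (-0.20 − 2.30) + 0.6 × (-2.04)
   = 1.70 + 2.3 − 4.25 − 1.224 = -1.47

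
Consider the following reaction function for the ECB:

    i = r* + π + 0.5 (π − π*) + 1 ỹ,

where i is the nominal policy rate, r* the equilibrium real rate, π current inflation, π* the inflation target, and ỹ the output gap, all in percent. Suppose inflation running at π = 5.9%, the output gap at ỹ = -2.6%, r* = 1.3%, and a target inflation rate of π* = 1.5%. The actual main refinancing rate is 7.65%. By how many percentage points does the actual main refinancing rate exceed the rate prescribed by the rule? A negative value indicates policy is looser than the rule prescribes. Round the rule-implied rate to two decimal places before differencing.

i = 1.3 + 5.9 + 0.5 × (5.9 − 1.5) + 1 × (-2.6)
   = 1.3 + 5.9 + 2.2 − 2.6 = 6.80
Deviation = 7.65 − 6.80 = 0.85 pp.

0.85 pp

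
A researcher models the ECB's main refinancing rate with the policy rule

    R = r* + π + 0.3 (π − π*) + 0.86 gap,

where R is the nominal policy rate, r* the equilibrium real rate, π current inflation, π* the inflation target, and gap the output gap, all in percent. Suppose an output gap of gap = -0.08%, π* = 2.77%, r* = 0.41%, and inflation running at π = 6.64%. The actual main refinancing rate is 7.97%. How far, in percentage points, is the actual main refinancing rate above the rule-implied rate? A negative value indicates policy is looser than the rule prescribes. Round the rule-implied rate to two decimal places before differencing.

R = 0.41 + 6.64 + 0.3 × (6.64 − 2.77) + 0.86 × (-0.08)
   = 0.41 + 6.64 + 1.161 − 0.0688 = 8.14
Deviation = 7.97 − 8.14 = -0.17 pp.

-0.17 pp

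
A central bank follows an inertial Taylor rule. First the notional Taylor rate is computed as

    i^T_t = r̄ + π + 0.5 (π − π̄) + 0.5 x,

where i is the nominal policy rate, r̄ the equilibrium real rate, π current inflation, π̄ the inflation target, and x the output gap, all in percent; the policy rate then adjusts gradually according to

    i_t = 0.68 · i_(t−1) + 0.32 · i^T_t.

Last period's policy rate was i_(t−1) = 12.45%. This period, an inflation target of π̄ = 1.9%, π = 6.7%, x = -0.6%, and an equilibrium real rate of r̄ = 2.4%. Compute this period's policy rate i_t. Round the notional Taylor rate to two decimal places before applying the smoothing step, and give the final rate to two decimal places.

12.05%

i^T_t = 2.4 + 6.7 + 0.5 × (6.7 − 1.9) + 0.5 × (-0.6)
   = 2.4 + 6.7 + 2.4 − 0.3 = 11.20
i_t = 0.68 × 12.45 + 0.32 × 11.20 = 8.466 + 3.584 = 12.05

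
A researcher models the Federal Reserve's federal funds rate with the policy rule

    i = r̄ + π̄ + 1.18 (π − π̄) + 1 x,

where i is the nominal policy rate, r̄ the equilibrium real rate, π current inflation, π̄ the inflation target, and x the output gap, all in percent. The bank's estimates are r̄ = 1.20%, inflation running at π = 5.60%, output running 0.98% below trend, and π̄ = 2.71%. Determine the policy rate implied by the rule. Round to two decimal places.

6.34%

Output 0.98% below potential → x = -0.98.
i = 1.20 + 2.71 + 1.18 × (5.60 − 2.71) + 1 × (-0.98)
   = 1.20 + 2.71 + 3.4102 − 0.98 = 6.34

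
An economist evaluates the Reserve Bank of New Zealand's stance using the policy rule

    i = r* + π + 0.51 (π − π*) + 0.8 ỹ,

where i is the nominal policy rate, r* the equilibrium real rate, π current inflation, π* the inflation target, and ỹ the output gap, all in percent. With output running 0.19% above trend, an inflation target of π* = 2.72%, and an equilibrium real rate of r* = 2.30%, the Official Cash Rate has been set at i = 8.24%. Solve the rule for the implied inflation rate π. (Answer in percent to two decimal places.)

4.75%

Output 0.19% above potential → ỹ = 0.19.
Collecting π: i = r* + (1 + 0.51) π − 0.51 π* + 0.8 ỹ
1.51 π = 8.24 − 2.30 + 0.51 × 2.72 − 0.8 × 0.19 = 7.1752
π = 7.1752 / 1.51 = 4.75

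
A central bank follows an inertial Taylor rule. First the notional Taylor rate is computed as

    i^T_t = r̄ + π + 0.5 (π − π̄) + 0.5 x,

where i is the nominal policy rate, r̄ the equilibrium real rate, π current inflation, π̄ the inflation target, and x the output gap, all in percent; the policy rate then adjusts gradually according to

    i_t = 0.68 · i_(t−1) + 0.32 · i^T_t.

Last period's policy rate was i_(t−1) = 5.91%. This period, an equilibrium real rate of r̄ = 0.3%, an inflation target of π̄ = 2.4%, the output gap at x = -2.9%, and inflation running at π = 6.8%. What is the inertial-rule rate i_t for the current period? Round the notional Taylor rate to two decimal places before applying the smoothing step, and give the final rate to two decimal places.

6.53%

i^T_t = 0.3 + 6.8 + 0.5 × (6.8 − 2.4) + 0.5 × (-2.9)
   = 0.3 + 6.8 + 2.2 − 1.45 = 7.85
i_t = 0.68 × 5.91 + 0.32 × 7.85 = 4.0188 + 2.512 = 6.53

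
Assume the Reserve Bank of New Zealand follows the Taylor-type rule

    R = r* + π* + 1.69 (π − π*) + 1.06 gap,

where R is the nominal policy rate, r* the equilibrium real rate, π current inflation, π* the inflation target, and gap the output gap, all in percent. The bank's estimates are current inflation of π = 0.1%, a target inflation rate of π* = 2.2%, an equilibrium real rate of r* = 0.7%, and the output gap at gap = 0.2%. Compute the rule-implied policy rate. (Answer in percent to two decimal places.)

-0.44%

R = 0.7 + 2.2 + 1.69 × (0.1 − 2.2) + 1.06 × 0.2
   = 0.7 + 2.2 − 3.549 + 0.212 = -0.44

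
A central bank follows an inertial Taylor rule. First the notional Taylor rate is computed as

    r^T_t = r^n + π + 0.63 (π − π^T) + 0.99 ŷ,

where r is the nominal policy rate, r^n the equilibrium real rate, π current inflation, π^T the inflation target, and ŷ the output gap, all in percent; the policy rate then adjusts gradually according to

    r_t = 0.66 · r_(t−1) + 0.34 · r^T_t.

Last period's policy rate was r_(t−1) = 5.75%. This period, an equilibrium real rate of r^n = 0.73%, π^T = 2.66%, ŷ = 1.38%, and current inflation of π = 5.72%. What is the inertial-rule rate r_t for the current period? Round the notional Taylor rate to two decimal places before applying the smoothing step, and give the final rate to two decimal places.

7.11%

r^T_t = 0.73 + 5.72 + 0.63 × (5.72 − 2.66) + 0.99 × 1.38
   = 0.73 + 5.72 + 1.9278 + 1.3662 = 9.74
r_t = 0.66 × 5.75 + 0.34 × 9.74 = 3.795 + 3.3116 = 7.11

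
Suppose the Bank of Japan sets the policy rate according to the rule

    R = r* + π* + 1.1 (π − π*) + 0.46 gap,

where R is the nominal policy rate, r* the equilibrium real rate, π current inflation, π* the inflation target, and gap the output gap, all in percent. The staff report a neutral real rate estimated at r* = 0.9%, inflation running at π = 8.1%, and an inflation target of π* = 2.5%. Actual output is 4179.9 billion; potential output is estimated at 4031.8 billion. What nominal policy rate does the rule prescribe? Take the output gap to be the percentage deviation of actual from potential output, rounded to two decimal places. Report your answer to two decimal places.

11.25%

Output gap = 100 × (4179.9 − 4031.8) / 4031.8 = 3.67%.
R = 0.90 + 2.50 + 1.1 × (8.10 − 2.50) + 0.46 × 3.67
   = 0.90 + 2.5 + 6.16 + 1.6882 = 11.25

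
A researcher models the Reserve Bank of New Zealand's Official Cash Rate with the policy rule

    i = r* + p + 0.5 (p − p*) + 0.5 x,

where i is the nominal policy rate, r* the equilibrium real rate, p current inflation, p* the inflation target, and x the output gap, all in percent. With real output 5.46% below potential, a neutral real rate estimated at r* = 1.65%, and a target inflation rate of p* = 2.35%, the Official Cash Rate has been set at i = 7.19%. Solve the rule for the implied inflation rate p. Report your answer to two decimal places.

Output 5.46% below potential → x = -5.46.
Collecting p: i = r* + (1 + 0.5) p − 0.5 p* + 0.5 x
1.5 p = 7.19 − 1.65 + 0.5 × 2.35 − 0.5 × (-5.46) = 9.445
p = 9.445 / 1.5 = 6.30

6.30%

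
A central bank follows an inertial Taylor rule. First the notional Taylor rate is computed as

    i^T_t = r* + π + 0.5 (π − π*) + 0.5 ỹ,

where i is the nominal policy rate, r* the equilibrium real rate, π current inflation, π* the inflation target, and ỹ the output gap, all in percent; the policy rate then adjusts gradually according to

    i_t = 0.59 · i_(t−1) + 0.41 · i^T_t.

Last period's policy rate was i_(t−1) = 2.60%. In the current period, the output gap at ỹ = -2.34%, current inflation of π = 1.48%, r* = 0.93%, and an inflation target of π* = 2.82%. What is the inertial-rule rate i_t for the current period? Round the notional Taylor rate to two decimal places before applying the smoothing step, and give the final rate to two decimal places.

1.77%

i^T_t = 0.93 + 1.48 + 0.5 × (1.48 − 2.82) + 0.5 × (-2.34)
   = 0.93 + 1.48 − 0.67 − 1.17 = 0.57
i_t = 0.59 × 2.60 + 0.41 × 0.57 = 1.534 + 0.2337 = 1.77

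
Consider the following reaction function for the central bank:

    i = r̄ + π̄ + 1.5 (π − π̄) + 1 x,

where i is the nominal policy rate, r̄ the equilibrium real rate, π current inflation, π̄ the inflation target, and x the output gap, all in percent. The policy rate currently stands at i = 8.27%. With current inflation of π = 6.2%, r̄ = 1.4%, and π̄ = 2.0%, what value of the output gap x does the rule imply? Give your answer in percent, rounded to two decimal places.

-1.43%

1 x = 8.27 − 1.4 − 2.0 − 1.5 × (6.2 − 2.0) = -1.43
x = -1.43 / 1 = -1.43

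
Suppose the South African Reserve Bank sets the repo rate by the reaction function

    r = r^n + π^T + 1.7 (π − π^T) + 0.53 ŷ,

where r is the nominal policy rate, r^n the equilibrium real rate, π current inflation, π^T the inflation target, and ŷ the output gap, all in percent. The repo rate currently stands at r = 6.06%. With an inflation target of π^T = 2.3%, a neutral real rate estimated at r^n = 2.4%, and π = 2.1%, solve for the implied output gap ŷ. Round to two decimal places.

0.53 ŷ = 6.06 − 2.4 − 2.3 − 1.7 × (2.1 − 2.3) = 1.7
ŷ = 1.7 / 0.53 = 3.21

3.21%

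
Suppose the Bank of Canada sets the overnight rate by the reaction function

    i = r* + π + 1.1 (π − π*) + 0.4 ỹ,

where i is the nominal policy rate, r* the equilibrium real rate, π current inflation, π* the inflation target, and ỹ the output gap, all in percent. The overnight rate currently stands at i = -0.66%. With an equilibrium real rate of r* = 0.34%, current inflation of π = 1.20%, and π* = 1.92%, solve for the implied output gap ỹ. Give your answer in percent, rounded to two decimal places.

-3.52%

0.4 ỹ = -0.66 − 0.34 − 1.20 − 1.1 × (1.20 − 1.92) = -1.408
ỹ = -1.408 / 0.4 = -3.52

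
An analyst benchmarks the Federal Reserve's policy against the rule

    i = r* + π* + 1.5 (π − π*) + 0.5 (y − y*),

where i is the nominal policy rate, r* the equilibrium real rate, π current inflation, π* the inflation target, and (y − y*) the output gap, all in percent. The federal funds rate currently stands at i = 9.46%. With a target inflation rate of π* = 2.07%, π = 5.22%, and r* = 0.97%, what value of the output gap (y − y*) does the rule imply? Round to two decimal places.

0.5 (y − y*) = 9.46 − 0.97 − 2.07 − 1.5 × (5.22 − 2.07) = 1.695
(y − y*) = 1.695 / 0.5 = 3.39

3.39%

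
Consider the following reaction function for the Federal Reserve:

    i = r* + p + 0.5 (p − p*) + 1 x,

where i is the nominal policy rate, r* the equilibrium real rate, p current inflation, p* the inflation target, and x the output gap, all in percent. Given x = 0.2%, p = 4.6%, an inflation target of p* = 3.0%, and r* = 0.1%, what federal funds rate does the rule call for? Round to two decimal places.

5.70%

i = 0.1 + 4.6 + 0.5 × (4.6 − 3.0) + 1 × 0.2
   = 0.1 + 4.6 + 0.8 + 0.2 = 5.70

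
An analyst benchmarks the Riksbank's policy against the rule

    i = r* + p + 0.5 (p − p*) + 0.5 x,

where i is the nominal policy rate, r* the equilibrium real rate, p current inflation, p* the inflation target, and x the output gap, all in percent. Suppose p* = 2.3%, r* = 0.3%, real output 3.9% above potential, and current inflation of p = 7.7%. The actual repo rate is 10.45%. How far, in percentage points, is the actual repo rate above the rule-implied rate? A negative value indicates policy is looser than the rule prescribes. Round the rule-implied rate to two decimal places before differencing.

-2.20 pp

Output 3.9% above potential → x = 3.9.
i = 0.3 + 7.7 + 0.5 × (7.7 − 2.3) + 0.5 × 3.9
   = 0.3 + 7.7 + 2.7 + 1.95 = 12.65
Deviation = 10.45 − 12.65 = -2.20 pp.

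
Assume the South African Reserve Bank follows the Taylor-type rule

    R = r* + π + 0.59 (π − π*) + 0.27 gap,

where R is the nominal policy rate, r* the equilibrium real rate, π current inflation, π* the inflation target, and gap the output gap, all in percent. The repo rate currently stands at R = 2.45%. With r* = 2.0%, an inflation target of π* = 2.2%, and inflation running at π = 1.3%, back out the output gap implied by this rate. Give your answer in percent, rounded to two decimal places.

0.27 gap = 2.45 − 2.0 − 1.3 − 0.59 × (1.3 − 2.2) = -0.319
gap = -0.319 / 0.27 = -1.18

-1.18%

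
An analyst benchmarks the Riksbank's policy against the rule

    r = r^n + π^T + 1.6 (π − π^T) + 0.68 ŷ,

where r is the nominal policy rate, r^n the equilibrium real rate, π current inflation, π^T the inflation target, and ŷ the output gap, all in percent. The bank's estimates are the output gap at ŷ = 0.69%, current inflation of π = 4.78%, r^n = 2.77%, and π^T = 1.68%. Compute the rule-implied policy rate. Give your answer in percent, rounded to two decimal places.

9.88%

r = 2.77 + 1.68 + 1.6 × (4.78 − 1.68) + 0.68 × 0.69
   = 2.77 + 1.68 + 4.96 + 0.4692 = 9.88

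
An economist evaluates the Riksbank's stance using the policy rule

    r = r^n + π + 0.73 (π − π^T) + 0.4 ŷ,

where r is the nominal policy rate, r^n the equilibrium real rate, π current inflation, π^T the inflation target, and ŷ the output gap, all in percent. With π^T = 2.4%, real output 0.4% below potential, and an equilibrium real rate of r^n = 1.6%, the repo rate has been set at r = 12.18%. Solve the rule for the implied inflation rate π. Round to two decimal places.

Output 0.4% below potential → ŷ = -0.4.
Collecting π: r = r^n + (1 + 0.73) π − 0.73 π^T + 0.4 ŷ
1.73 π = 12.18 − 1.6 + 0.73 × 2.4 − 0.4 × (-0.4) = 12.492
π = 12.492 / 1.73 = 7.22

7.22%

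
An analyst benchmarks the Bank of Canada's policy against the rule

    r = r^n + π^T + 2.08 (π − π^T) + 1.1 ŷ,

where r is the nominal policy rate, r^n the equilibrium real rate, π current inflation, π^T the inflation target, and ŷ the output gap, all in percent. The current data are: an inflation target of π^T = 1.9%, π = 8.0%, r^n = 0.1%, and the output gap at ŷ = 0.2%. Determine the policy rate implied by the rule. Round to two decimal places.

14.91%

r = 0.1 + 1.9 + 2.08 × (8.0 − 1.9) + 1.1 × 0.2
   = 0.1 + 1.9 + 12.688 + 0.22 = 14.91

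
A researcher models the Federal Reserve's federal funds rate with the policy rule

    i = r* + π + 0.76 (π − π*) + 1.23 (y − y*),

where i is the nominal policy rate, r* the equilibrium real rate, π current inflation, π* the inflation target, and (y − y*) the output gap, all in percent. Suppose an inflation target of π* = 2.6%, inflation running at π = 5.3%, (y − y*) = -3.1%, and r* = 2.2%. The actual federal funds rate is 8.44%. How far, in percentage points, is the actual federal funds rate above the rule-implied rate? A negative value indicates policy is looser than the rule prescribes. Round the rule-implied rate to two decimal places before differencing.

2.70 pp

i = 2.2 + 5.3 + 0.76 × (5.3 − 2.6) + 1.23 × (-3.1)
   = 2.2 + 5.3 + 2.052 − 3.813 = 5.74
Deviation = 8.44 − 5.74 = 2.70 pp.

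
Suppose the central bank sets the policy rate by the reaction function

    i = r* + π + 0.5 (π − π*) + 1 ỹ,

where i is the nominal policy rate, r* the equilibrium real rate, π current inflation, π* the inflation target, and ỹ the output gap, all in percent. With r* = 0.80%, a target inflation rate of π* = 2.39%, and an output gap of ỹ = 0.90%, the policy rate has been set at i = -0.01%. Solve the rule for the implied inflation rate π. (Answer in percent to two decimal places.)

Collecting π: i = r* + (1 + 0.5) π − 0.5 π* + 1 ỹ
1.5 π = -0.01 − 0.80 + 0.5 × 2.39 − 1 × 0.90 = -0.515
π = -0.515 / 1.5 = -0.34

-0.34%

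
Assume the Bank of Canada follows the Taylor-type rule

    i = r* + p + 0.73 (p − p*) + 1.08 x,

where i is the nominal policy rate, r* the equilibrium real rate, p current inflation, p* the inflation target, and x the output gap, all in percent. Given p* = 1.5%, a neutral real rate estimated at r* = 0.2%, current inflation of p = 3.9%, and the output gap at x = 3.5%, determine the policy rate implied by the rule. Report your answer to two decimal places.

i = 0.2 + 3.9 + 0.73 × (3.9 − 1.5) + 1.08 × 3.5
   = 0.2 + 3.9 + 1.752 + 3.78 = 9.63

9.63%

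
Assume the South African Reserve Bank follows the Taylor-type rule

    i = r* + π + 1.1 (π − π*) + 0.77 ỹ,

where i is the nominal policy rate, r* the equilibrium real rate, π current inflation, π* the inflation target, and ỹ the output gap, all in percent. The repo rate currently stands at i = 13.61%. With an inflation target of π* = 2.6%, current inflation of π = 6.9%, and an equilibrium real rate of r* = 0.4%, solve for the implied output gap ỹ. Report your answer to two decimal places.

2.05%

0.77 ỹ = 13.61 − 0.4 − 6.9 − 1.1 × (6.9 − 2.6) = 1.58
ỹ = 1.58 / 0.77 = 2.05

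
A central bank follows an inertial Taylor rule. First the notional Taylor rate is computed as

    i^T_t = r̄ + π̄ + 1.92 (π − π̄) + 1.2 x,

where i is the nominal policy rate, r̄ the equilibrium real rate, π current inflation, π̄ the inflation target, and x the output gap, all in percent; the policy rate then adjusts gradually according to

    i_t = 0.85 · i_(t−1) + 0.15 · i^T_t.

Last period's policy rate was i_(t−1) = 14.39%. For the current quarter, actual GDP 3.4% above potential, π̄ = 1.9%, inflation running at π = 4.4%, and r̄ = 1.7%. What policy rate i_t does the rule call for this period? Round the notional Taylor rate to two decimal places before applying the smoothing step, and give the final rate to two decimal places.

14.10%

Output 3.4% above potential → x = 3.4.
i^T_t = 1.7 + 1.9 + 1.92 × (4.4 − 1.9) + 1.2 × 3.4
   = 1.7 + 1.9 + 4.8 + 4.08 = 12.48
i_t = 0.85 × 14.39 + 0.15 × 12.48 = 12.2315 + 1.872 = 14.10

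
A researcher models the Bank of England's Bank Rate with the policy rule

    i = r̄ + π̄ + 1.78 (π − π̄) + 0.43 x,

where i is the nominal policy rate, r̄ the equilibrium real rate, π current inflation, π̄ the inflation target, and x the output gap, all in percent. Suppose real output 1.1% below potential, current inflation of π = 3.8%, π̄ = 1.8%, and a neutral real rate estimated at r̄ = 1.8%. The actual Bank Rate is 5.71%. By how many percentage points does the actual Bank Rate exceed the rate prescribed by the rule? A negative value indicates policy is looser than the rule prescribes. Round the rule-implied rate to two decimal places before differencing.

Output 1.1% below potential → x = -1.1.
i = 1.8 + 1.8 + 1.78 × (3.8 − 1.8) + 0.43 × (-1.1)
   = 1.8 + 1.8 + 3.56 − 0.473 = 6.69
Deviation = 5.71 − 6.69 = -0.98 pp.

-0.98 pp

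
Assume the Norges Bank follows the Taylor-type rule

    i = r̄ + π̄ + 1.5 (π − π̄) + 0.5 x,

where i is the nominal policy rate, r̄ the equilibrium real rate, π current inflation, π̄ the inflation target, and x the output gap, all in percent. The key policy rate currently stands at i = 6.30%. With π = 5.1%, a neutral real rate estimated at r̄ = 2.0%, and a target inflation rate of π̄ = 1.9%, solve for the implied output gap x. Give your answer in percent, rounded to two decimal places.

-4.80%

0.5 x = 6.30 − 2.0 − 1.9 − 1.5 × (5.1 − 1.9) = -2.4
x = -2.4 / 0.5 = -4.80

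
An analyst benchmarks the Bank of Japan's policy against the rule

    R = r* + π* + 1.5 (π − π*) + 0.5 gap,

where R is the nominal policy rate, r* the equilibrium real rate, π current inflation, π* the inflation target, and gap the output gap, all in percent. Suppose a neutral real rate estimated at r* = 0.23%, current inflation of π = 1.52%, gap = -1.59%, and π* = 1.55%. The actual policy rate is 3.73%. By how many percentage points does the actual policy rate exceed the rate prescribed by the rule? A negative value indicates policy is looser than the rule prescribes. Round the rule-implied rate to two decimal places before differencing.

2.79 pp

R = 0.23 + 1.55 + 1.5 × (1.52 − 1.55) + 0.5 × (-1.59)
   = 0.23 + 1.55 − 0.045 − 0.795 = 0.94
Deviation = 3.73 − 0.94 = 2.79 pp.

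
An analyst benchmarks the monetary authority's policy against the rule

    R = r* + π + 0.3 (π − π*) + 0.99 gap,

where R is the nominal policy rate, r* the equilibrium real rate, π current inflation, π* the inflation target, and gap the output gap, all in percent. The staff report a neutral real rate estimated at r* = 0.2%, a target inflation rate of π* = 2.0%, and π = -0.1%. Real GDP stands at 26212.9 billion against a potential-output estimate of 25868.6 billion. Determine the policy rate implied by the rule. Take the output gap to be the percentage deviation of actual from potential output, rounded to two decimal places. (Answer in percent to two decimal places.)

0.79%

Output gap = 100 × (26212.9 − 25868.6) / 25868.6 = 1.33%.
R = 0.20 + (-0.10) + 0.3 × (-0.10 − 2.00) + 0.99 × 1.33
   = 0.20 − 0.1 − 0.63 + 1.3167 = 0.79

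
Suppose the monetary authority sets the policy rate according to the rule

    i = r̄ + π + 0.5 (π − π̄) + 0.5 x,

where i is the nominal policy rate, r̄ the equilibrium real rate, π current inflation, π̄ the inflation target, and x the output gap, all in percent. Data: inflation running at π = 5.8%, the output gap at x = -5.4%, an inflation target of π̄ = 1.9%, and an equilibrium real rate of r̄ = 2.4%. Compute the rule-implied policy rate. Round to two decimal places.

7.45%

i = 2.4 + 5.8 + 0.5 × (5.8 − 1.9) + 0.5 × (-5.4)
   = 2.4 + 5.8 + 1.95 − 2.7 = 7.45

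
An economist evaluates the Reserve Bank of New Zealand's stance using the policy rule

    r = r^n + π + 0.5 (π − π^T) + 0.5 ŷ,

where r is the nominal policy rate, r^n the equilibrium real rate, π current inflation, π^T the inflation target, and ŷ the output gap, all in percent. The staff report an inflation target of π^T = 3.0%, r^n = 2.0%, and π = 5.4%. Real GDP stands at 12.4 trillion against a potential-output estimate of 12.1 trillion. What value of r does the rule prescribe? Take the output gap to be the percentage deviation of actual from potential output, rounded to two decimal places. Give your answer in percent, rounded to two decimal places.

9.84%

Output gap = 100 × (12.4 − 12.1) / 12.1 = 2.48%.
r = 2.00 + 5.40 + 0.5 × (5.40 − 3.00) + 0.5 × 2.48
   = 2.00 + 5.4 + 1.2 + 1.24 = 9.84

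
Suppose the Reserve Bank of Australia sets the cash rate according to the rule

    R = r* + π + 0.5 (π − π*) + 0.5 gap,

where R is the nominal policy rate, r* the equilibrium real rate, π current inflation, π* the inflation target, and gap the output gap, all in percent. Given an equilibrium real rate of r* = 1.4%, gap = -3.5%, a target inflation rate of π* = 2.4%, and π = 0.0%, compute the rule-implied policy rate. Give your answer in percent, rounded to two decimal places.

-1.55%

R = 1.4 + 0.0 + 0.5 × (0.0 − 2.4) + 0.5 × (-3.5)
   = 1.4 + 0 − 1.2 − 1.75 = -1.55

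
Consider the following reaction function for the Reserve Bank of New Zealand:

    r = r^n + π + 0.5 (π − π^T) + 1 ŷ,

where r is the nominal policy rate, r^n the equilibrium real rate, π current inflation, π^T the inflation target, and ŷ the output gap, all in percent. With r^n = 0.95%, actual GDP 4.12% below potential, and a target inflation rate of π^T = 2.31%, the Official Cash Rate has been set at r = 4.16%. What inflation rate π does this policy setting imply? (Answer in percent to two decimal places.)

Output 4.12% below potential → ŷ = -4.12.
Collecting π: r = r^n + (1 + 0.5) π − 0.5 π^T + 1 ŷ
1.5 π = 4.16 − 0.95 + 0.5 × 2.31 − 1 × (-4.12) = 8.485
π = 8.485 / 1.5 = 5.66

5.66%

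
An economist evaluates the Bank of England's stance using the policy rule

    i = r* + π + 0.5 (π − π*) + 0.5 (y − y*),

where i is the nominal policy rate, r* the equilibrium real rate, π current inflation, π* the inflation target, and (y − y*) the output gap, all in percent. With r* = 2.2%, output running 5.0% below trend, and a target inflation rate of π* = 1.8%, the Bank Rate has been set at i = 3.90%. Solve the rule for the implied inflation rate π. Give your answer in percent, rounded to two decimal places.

3.40%

Output 5.0% below potential → (y − y*) = -5.0.
Collecting π: i = r* + (1 + 0.5) π − 0.5 π* + 0.5 (y − y*)
1.5 π = 3.90 − 2.2 + 0.5 × 1.8 − 0.5 × (-5.0) = 5.1
π = 5.1 / 1.5 = 3.40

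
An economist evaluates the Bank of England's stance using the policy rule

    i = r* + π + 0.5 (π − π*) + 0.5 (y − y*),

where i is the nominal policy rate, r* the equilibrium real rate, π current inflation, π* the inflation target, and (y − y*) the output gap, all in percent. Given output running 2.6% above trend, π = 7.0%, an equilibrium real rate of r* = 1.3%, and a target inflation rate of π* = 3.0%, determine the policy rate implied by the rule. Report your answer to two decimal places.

Output 2.6% above potential → (y − y*) = 2.6.
i = 1.3 + 7.0 + 0.5 × (7.0 − 3.0) + 0.5 × 2.6
   = 1.3 + 7 + 2 + 1.3 = 11.60

11.60%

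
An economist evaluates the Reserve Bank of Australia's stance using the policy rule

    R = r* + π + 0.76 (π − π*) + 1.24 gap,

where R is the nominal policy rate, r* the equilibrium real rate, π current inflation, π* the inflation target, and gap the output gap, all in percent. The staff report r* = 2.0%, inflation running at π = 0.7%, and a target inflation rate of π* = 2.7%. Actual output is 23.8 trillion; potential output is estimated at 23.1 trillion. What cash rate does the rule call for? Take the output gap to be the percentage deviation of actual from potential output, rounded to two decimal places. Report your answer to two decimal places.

4.94%

Output gap = 100 × (23.8 − 23.1) / 23.1 = 3.03%.
R = 2.00 + 0.70 + 0.76 × (0.70 − 2.70) + 1.24 × 3.03
   = 2.00 + 0.7 − 1.52 + 3.7572 = 4.94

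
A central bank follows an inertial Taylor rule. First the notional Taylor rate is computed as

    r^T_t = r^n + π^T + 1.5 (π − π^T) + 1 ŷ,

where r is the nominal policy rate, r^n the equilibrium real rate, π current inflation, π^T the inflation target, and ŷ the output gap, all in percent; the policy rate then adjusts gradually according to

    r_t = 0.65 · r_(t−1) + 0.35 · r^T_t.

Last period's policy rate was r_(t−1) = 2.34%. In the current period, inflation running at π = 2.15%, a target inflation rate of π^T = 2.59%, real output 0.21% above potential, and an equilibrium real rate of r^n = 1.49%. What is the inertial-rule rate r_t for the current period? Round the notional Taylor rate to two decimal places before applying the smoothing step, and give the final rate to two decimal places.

Output 0.21% above potential → ŷ = 0.21.
r^T_t = 1.49 + 2.59 + 1.5 × (2.15 − 2.59) + 1 × 0.21
   = 1.49 + 2.59 − 0.66 + 0.21 = 3.63
r_t = 0.65 × 2.34 + 0.35 × 3.63 = 1.521 + 1.2705 = 2.79

2.79%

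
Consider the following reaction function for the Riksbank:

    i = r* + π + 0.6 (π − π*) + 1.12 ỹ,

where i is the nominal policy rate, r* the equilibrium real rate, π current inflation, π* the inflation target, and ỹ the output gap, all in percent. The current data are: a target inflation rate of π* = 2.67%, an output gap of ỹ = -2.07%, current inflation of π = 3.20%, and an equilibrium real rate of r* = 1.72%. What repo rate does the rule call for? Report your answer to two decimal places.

2.92%

i = 1.72 + 3.20 + 0.6 × (3.20 − 2.67) + 1.12 × (-2.07)
   = 1.72 + 3.2 + 0.318 − 2.3184 = 2.92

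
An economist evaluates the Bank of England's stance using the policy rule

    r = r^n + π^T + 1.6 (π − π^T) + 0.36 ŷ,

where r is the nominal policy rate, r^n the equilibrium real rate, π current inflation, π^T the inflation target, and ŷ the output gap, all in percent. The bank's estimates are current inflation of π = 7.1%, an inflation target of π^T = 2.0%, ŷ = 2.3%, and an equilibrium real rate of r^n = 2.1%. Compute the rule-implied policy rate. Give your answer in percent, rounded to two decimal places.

13.09%

r = 2.1 + 2.0 + 1.6 × (7.1 − 2.0) + 0.36 × 2.3
   = 2.1 + 2 + 8.16 + 0.828 = 13.09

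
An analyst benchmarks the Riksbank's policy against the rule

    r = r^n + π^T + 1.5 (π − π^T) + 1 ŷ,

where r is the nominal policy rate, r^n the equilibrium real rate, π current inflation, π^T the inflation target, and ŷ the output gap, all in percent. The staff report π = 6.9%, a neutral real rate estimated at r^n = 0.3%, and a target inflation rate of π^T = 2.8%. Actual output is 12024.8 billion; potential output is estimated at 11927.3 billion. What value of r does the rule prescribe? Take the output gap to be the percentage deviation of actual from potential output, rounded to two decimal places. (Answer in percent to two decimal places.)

10.07%

Output gap = 100 × (12024.8 − 11927.3) / 11927.3 = 0.82%.
r = 0.30 + 2.80 + 1.5 × (6.90 − 2.80) + 1 × 0.82
   = 0.30 + 2.8 + 6.15 + 0.82 = 10.07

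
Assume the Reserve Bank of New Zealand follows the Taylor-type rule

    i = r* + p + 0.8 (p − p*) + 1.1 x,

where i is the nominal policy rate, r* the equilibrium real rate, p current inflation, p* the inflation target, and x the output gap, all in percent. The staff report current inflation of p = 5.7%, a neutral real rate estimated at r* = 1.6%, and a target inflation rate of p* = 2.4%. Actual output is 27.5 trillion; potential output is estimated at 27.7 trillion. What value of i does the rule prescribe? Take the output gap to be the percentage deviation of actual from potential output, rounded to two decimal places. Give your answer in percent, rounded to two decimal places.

9.15%

Output gap = 100 × (27.5 − 27.7) / 27.7 = -0.72%.
i = 1.60 + 5.70 + 0.8 × (5.70 − 2.40) + 1.1 × (-0.72)
   = 1.60 + 5.7 + 2.64 − 0.792 = 9.15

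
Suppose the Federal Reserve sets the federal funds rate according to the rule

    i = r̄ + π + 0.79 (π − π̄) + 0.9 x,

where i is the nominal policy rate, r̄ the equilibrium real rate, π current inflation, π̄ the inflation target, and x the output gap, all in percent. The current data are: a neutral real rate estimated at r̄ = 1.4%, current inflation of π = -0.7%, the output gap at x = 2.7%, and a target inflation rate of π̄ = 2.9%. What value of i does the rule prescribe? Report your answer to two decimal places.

i = 1.4 + (-0.7) + 0.79 × (-0.7 − 2.9) + 0.9 × 2.7
   = 1.4 − 0.7 − 2.844 + 2.43 = 0.29

0.29%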